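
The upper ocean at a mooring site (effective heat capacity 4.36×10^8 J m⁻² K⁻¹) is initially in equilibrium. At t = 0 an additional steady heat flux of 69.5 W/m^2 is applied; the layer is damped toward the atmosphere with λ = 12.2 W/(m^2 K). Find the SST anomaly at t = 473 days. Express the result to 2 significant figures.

Areal heat capacity C = 4.36×10^8 J m⁻² K⁻¹ (given).
τ = C / λ = 4.36×10^8 / 12.2 = 3.57×10^7 s.
Equilibrium anomaly ΔT_eq = F / λ = 69.5 / 12.2 = 5.70 K.
t = 473 days = 4.09×10^7 s, so t/τ = 1.14.
ΔT(t) = ΔT_eq (1 − e^(−t/τ)) = 5.70 × (1 − e^−1.14) = 3.88 K.

3.9 K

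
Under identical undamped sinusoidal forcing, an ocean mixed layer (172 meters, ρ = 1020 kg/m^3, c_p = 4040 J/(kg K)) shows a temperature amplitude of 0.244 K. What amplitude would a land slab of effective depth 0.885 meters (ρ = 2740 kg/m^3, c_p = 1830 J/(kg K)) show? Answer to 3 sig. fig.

C_ocean = 7.09×10^8 J/(m²·K); C_land = 4.44×10^6 J/(m²·K).
A ∝ 1/C ⇒ A_land = A_ocean × C_ocean/C_land = 0.244 × 160 = 39.0 K.

39.0 K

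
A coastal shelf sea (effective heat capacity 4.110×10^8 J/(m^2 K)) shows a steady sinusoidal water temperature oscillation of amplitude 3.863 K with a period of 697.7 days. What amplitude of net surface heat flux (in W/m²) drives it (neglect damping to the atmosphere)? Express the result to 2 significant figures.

Areal heat capacity C = 4.110×10^8 J/(m^2 K) (given).
ω = 2π / 6.03×10^7 s = 1.04×10^-7 s⁻¹.
Cω = 4.11×10^8 × 1.04×10^-7 = 42.8 W/(m²·K).
F₀ = A × Cω = 3.863 × 42.8 = 165 W/m².

170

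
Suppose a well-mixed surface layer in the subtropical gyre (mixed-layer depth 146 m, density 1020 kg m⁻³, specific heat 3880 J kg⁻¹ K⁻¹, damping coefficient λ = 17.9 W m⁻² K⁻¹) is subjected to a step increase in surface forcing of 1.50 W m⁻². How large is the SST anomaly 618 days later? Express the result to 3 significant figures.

0.0678 K

Areal heat capacity C = ρ c_p D = 1020 × 3880 × 146 = 5.78×10^8 J/(m²·K).
τ = C / λ = 5.78×10^8 / 17.9 = 3.23×10^7 s.
Equilibrium anomaly ΔT_eq = F / λ = 1.50 / 17.9 = 0.0838 K.
t = 618 days = 5.34×10^7 s, so t/τ = 1.65.
ΔT(t) = ΔT_eq (1 − e^(−t/τ)) = 0.0838 × (1 − e^−1.65) = 0.0678 K.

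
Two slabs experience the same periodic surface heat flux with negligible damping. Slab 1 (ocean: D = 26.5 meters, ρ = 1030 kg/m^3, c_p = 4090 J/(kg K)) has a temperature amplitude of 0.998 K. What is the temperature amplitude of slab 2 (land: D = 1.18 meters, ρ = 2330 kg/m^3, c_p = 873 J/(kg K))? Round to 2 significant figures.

C_ocean = 1.12×10^8 J/(m²·K); C_land = 2.40×10^6 J/(m²·K).
A ∝ 1/C ⇒ A_land = A_ocean × C_ocean/C_land = 0.998 × 46.5 = 46.4 K.

46 K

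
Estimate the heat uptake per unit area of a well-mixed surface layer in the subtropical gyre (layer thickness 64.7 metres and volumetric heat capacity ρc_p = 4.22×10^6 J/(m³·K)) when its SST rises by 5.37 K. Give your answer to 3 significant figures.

Areal heat capacity C = ρc_p × D = 4.22×10^6 × 64.7 = 2.73×10^8 J/(m^2 K).
ΔQ = C ΔT = 2.73×10^8 × 5.37 = 1.47×10^9 J/m².

1.47×10^9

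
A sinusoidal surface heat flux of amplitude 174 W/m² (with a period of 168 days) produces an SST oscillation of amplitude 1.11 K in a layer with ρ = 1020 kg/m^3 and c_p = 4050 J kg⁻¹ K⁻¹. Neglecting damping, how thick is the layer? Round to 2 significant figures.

88 m

ω = 2π / 1.45×10^7 s = 4.33×10^-7 s⁻¹.
Required C = F₀ / (A ω) = 174 / (1.11 × 4.33×10^-7) = 3.62×10^8 J/(m²·K).
D = C / (ρ c_p) = 3.62×10^8 / (1020 × 4050) = 87.7 m.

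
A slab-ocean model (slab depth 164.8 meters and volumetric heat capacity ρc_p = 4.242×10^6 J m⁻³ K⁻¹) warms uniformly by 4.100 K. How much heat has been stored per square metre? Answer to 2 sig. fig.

Areal heat capacity C = ρc_p × D = 4.242×10^6 × 164.8 = 6.99×10^8 J/(m²·K).
ΔQ = C ΔT = 6.99×10^8 × 4.100 = 2.87×10^9 J/m².

2.9×10^9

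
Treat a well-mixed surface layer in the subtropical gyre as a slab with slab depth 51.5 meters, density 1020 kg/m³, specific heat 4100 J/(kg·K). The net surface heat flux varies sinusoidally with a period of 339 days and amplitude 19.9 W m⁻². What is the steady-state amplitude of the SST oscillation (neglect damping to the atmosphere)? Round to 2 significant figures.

0.43 K

Areal heat capacity C = ρ c_p D = 1020 × 4100 × 51.5 = 2.15×10^8 J/(m²·K).
Angular frequency ω = 2π / T = 2π / 2.93×10^7 s = 2.15×10^-7 s⁻¹.
Cω = 2.15×10^8 × 2.15×10^-7 = 46.2 W/(m²·K).
Amplitude A = F₀ / (Cω) = 19.9 / 46.2 = 0.431 K.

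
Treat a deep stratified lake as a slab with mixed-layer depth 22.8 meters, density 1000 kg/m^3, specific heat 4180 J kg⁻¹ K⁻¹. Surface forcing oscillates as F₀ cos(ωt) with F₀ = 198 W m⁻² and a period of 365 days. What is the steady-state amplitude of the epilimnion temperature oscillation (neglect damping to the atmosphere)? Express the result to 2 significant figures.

Areal heat capacity C = ρ c_p D = 1000 × 4180 × 22.8 = 9.53×10^7 J/(m^2 K).
Angular frequency ω = 2π / T = 2π / 3.15×10^7 s = 1.99×10^-7 s⁻¹.
Cω = 9.53×10^7 × 1.99×10^-7 = 19.0 W/(m²·K).
Amplitude A = F₀ / (Cω) = 198 / 19.0 = 10.4 K.

10 K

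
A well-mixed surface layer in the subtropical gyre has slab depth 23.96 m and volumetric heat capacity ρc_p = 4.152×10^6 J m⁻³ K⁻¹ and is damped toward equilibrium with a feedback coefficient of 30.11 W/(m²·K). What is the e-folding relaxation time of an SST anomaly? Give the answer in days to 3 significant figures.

Areal heat capacity C = ρc_p × D = 4.152×10^6 × 23.96 = 9.95×10^7 J/(m^2 K).
Relaxation time τ = C / λ = 9.95×10^7 / 30.11 = 3.30×10^6 s.
In days: 3.30×10^6 s / (86400 s/day) = 38.2 days.

38.2 days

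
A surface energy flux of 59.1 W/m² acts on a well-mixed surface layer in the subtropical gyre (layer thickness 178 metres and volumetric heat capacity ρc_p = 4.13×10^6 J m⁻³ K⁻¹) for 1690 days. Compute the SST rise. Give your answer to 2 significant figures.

Areal heat capacity C = ρc_p × D = 4.13×10^6 × 178 = 7.35×10^8 J m⁻² K⁻¹.
Net heat input Q = F Δt = 59.1 × (1690 days × 86400 s/day) = 8.63×10^9 J/m².
ΔT = Q / C = 8.63×10^9 / 7.35×10^8 = 11.7 K.

12 K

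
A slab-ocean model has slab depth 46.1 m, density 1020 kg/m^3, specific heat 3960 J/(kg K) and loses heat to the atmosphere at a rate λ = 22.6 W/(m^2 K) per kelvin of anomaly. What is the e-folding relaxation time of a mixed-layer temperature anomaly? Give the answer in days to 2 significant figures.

Areal heat capacity C = ρ c_p D = 1020 × 3960 × 46.1 = 1.86×10^8 J/(m²·K).
Relaxation time τ = C / λ = 1.86×10^8 / 22.6 = 8.24×10^6 s.
In days: 8.24×10^6 s / (86400 s/day) = 95.4 days.

95 days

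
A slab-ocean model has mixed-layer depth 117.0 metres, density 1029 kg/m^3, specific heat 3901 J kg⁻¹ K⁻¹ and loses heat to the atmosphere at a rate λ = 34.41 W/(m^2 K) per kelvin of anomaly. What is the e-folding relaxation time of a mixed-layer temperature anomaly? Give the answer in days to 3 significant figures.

158 days

Areal heat capacity C = ρ c_p D = 1029 × 3901 × 117.0 = 4.70×10^8 J/(m^2 K).
Relaxation time τ = C / λ = 4.70×10^8 / 34.41 = 1.36×10^7 s.
In days: 1.36×10^7 s / (86400 s/day) = 158 days.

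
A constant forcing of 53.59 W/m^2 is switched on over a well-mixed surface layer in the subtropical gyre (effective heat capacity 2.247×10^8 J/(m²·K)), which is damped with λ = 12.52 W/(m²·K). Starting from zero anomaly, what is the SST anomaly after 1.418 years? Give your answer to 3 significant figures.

3.93 K

Areal heat capacity C = 2.247×10^8 J/(m²·K) (given).
τ = C / λ = 2.25×10^8 / 12.52 = 1.79×10^7 s.
Equilibrium anomaly ΔT_eq = F / λ = 53.59 / 12.52 = 4.28 K.
t = 1.418 years = 4.47×10^7 s, so t/τ = 2.49.
ΔT(t) = ΔT_eq (1 − e^(−t/τ)) = 4.28 × (1 − e^−2.49) = 3.93 K.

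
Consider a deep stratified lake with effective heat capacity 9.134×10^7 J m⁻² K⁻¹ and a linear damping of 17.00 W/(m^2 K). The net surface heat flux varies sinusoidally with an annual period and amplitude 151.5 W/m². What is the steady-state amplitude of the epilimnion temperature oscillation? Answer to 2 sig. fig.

6.1 K

Areal heat capacity C = 9.134×10^7 J m⁻² K⁻¹ (given).
Angular frequency ω = 2π / T = 2π / 3.15×10^7 s = 1.99×10^-7 s⁻¹.
√((Cω)² + λ²) = √((18.2)² + 17.00²) = 24.9 W/(m²·K).
Amplitude A = F₀ / √((Cω)²+λ²) = 151.5 / 24.9 = 6.08 K.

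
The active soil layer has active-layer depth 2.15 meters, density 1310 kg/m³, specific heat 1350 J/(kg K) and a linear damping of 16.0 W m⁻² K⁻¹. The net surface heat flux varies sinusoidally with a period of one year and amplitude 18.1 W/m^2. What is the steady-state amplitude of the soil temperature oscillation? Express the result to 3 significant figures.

1.13 K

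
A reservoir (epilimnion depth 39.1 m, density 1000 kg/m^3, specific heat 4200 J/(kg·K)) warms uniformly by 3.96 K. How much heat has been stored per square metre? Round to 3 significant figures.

Areal heat capacity C = ρ c_p D = 1000 × 4200 × 39.1 = 1.64×10^8 J/(m^2 K).
ΔQ = C ΔT = 1.64×10^8 × 3.96 = 6.50×10^8 J/m².

6.50×10^8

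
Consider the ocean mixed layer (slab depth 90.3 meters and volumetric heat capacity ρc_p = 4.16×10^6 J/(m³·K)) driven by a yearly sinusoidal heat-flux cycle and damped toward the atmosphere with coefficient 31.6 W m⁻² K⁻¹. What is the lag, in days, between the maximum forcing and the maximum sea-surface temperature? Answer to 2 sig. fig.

68 days

Areal heat capacity C = ρc_p × D = 4.16×10^6 × 90.3 = 3.76×10^8 J/(m²·K).
ω = 2π / 3.15×10^7 s = 1.99×10^-7 s⁻¹.
Phase lag φ = arctan(Cω/λ) = arctan(74.8/31.6) = 1.17 rad.
Time lag = φ / ω = 1.17 / 1.99×10^-7 = 5.88×10^6 s = 68.0 days.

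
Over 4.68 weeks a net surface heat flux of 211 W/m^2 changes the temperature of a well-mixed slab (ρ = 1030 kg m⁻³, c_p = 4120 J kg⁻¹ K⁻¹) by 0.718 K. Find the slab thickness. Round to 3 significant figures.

196 m

Heat input Q = F Δt = 211 × 2.83×10^6 s = 5.97×10^8 J/m².
Required areal heat capacity C = Q / ΔT = 8.32×10^8 J/(m²·K).
Depth D = C / (ρ c_p) = 8.32×10^8 / (1030 × 4120) = 196 m.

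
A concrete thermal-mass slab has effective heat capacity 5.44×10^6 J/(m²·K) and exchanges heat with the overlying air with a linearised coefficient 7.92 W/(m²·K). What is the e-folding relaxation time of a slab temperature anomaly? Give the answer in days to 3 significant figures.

7.95 days

Areal heat capacity C = 5.44×10^6 J/(m²·K) (given).
Relaxation time τ = C / λ = 5.44×10^6 / 7.92 = 6.87×10^5 s.
In days: 6.87×10^5 s / (86400 s/day) = 7.95 days.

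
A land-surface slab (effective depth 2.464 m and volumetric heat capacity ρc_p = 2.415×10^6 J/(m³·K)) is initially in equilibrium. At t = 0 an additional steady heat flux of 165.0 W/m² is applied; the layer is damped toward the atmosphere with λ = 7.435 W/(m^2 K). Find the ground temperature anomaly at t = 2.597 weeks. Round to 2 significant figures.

19 K

Areal heat capacity C = ρc_p × D = 2.415×10^6 × 2.464 = 5.95×10^6 J m⁻² K⁻¹.
τ = C / λ = 5.95×10^6 / 7.435 = 8.00×10^5 s.
Equilibrium anomaly ΔT_eq = F / λ = 165.0 / 7.435 = 22.2 K.
t = 2.597 weeks = 1.57×10^6 s, so t/τ = 1.96.
ΔT(t) = ΔT_eq (1 − e^(−t/τ)) = 22.2 × (1 − e^−1.96) = 19.1 K.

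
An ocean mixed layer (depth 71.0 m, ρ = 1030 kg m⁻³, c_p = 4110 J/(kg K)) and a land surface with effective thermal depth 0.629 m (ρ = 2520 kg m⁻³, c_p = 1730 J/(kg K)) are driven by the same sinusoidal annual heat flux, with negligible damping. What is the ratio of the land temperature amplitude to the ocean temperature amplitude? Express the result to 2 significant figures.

110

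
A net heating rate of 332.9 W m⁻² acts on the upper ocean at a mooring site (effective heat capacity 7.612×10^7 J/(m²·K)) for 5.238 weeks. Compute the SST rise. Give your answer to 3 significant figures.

Areal heat capacity C = 7.612×10^7 J/(m²·K) (given).
Net heat input Q = F Δt = 332.9 × (5.238 weeks × 6.048×10^5 s/week) = 1.05×10^9 J/m².
ΔT = Q / C = 1.05×10^9 / 7.61×10^7 = 13.9 K.

13.9 K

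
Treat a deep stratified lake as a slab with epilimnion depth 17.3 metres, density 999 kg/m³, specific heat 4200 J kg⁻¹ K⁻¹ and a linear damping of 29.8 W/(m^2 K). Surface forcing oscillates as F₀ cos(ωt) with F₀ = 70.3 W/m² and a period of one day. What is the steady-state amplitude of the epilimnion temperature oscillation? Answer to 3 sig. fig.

0.0133 K

Areal heat capacity C = ρ c_p D = 999 × 4200 × 17.3 = 7.26×10^7 J/(m²·K).
Angular frequency ω = 2π / T = 2π / 86400 s = 7.27×10^-5 s⁻¹.
√((Cω)² + λ²) = √((5280)² + 29.8²) = 5280 W/(m²·K).
Amplitude A = F₀ / √((Cω)²+λ²) = 70.3 / 5280 = 0.0133 K.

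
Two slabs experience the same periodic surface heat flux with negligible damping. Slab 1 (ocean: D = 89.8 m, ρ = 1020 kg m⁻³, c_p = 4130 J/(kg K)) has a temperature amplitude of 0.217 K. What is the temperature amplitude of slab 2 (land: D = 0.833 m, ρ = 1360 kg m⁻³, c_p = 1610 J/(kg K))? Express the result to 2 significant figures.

45 K

C_ocean = 3.78×10^8 J/(m²·K); C_land = 1.82×10^6 J/(m²·K).
A ∝ 1/C ⇒ A_land = A_ocean × C_ocean/C_land = 0.217 × 207 = 45.0 K.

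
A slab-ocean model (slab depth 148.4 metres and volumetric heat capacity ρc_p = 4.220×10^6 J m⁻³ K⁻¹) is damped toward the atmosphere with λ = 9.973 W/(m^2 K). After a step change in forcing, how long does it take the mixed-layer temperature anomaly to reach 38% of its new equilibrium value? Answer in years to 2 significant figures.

Areal heat capacity C = ρc_p × D = 4.220×10^6 × 148.4 = 6.26×10^8 J m⁻² K⁻¹.
τ = C / λ = 6.26×10^8 / 9.973 = 6.28×10^7 s.
Fraction reached: 1 − e^(−t/τ) = 0.38 ⇒ t = −τ ln(1 − 0.38) = τ × 0.478.
t = 3.00×10^7 s = 0.951 years.

0.95 years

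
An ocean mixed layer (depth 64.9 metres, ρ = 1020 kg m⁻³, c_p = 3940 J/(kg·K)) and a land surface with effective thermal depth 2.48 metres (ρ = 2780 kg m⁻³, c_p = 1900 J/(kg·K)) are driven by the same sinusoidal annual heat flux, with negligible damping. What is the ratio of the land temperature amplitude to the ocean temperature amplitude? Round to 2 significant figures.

C_ocean = 1020 × 3940 × 64.9 = 2.61×10^8 J/(m²·K).
C_land = 2780 × 1900 × 2.48 = 1.31×10^7 J/(m²·K).
Undamped amplitude ∝ 1/C, so A_land/A_ocean = C_ocean/C_land = 19.9.

20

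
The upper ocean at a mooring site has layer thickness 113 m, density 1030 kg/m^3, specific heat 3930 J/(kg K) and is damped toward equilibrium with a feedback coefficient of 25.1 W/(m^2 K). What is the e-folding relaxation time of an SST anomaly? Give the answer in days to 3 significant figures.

211 days

Areal heat capacity C = ρ c_p D = 1030 × 3930 × 113 = 4.57×10^8 J/(m²·K).
Relaxation time τ = C / λ = 4.57×10^8 / 25.1 = 1.82×10^7 s.
In days: 1.82×10^7 s / (86400 s/day) = 211 days.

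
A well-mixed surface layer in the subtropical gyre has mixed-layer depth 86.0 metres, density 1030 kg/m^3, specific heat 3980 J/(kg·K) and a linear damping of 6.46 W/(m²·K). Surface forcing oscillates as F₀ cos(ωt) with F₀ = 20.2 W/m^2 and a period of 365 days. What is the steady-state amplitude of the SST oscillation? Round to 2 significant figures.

0.29 K

Areal heat capacity C = ρ c_p D = 1030 × 3980 × 86.0 = 3.53×10^8 J/(m^2 K).
Angular frequency ω = 2π / T = 2π / 3.15×10^7 s = 1.99×10^-7 s⁻¹.
√((Cω)² + λ²) = √((70.2)² + 6.46²) = 70.5 W/(m²·K).
Amplitude A = F₀ / √((Cω)²+λ²) = 20.2 / 70.5 = 0.286 K.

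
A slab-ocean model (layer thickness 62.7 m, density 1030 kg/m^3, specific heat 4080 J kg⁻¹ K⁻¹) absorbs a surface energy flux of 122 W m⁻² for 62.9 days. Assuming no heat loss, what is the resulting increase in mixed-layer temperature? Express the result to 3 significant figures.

Areal heat capacity C = ρ c_p D = 1030 × 4080 × 62.7 = 2.63×10^8 J/(m^2 K).
Net heat input Q = F Δt = 122 × (62.9 days × 86400 s/day) = 6.63×10^8 J/m².
ΔT = Q / C = 6.63×10^8 / 2.63×10^8 = 2.52 K.

2.52 K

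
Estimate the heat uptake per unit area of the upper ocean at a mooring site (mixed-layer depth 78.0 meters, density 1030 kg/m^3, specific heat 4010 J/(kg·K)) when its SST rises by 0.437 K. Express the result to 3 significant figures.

1.41×10^8

Areal heat capacity C = ρ c_p D = 1030 × 4010 × 78.0 = 3.22×10^8 J m⁻² K⁻¹.
ΔQ = C ΔT = 3.22×10^8 × 0.437 = 1.41×10^8 J/m².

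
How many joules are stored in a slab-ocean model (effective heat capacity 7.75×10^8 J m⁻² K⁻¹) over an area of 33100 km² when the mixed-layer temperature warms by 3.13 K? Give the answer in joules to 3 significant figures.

8.03×10^19 J

Areal heat capacity C = 7.75×10^8 J m⁻² K⁻¹ (given).
Heat per unit area: q = C ΔT = 7.75×10^8 × 3.13 = 2.43×10^9 J/m².
Total heat: Q = q × A = 2.43×10^9 × (33100 × 10⁶ m²) = 8.03×10^19 J.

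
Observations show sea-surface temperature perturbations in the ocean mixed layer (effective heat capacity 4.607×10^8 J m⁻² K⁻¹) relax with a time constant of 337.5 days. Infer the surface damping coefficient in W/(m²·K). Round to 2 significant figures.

16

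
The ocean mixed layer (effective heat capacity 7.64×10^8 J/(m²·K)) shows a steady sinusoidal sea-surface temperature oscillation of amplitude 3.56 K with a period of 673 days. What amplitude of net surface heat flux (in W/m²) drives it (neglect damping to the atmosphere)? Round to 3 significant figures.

294

Areal heat capacity C = 7.64×10^8 J/(m²·K) (given).
ω = 2π / 5.81×10^7 s = 1.08×10^-7 s⁻¹.
Cω = 7.64×10^8 × 1.08×10^-7 = 82.6 W/(m²·K).
F₀ = A × Cω = 3.56 × 82.6 = 294 W/m².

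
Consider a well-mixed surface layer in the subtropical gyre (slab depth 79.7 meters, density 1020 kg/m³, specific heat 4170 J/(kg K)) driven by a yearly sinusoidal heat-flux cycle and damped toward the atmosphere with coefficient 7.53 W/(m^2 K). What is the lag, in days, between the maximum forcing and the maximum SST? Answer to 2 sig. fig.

Areal heat capacity C = ρ c_p D = 1020 × 4170 × 79.7 = 3.39×10^8 J m⁻² K⁻¹.
ω = 2π / 3.15×10^7 s = 1.99×10^-7 s⁻¹.
Phase lag φ = arctan(Cω/λ) = arctan(67.5/7.53) = 1.46 rad.
Time lag = φ / ω = 1.46 / 1.99×10^-7 = 7.33×10^6 s = 84.8 days.

85 days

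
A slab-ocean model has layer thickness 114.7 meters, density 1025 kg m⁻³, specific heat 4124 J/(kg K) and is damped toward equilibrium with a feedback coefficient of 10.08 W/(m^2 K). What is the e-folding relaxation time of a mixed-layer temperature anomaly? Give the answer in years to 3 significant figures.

1.52 years

Areal heat capacity C = ρ c_p D = 1025 × 4124 × 114.7 = 4.85×10^8 J/(m²·K).
Relaxation time τ = C / λ = 4.85×10^8 / 10.08 = 4.81×10^7 s.
In years: 4.81×10^7 s / (3.156×10^7 s/year) = 1.52 years.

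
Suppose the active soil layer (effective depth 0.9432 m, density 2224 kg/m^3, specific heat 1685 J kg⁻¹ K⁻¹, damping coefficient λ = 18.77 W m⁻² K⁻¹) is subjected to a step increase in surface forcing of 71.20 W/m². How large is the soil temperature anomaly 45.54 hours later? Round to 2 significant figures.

Areal heat capacity C = ρ c_p D = 2224 × 1685 × 0.9432 = 3.53×10^6 J/(m²·K).
τ = C / λ = 3.53×10^6 / 18.77 = 1.88×10^5 s.
Equilibrium anomaly ΔT_eq = F / λ = 71.20 / 18.77 = 3.79 K.
t = 45.54 hours = 1.64×10^5 s, so t/τ = 0.871.
ΔT(t) = ΔT_eq (1 − e^(−t/τ)) = 3.79 × (1 − e^−0.871) = 2.21 K.

2.2 K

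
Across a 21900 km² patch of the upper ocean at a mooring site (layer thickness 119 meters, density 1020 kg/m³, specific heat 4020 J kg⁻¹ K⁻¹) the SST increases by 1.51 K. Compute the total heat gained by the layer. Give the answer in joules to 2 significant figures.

Areal heat capacity C = ρ c_p D = 1020 × 4020 × 119 = 4.88×10^8 J/(m^2 K).
Heat per unit area: q = C ΔT = 4.88×10^8 × 1.51 = 7.37×10^8 J/m².
Total heat: Q = q × A = 7.37×10^8 × (21900 × 10⁶ m²) = 1.61×10^19 J.

1.6×10^19 J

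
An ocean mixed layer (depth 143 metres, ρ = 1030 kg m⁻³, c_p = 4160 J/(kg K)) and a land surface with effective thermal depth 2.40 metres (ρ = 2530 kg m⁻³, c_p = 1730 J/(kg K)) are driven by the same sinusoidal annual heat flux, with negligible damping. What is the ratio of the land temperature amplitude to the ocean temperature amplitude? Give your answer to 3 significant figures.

58.3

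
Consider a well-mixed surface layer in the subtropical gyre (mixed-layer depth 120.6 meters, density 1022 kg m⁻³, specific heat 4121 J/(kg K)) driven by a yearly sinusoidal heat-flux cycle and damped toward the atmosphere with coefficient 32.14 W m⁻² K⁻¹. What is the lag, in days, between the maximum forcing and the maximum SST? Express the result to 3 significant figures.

Areal heat capacity C = ρ c_p D = 1022 × 4121 × 120.6 = 5.08×10^8 J/(m^2 K).
ω = 2π / 3.15×10^7 s = 1.99×10^-7 s⁻¹.
Phase lag φ = arctan(Cω/λ) = arctan(101/32.14) = 1.26 rad.
Time lag = φ / ω = 1.26 / 1.99×10^-7 = 6.34×10^6 s = 73.4 days.

73.4 days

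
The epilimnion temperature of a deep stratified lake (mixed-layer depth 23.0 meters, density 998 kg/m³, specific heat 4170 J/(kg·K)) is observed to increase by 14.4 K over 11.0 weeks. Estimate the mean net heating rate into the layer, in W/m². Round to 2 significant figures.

210

Areal heat capacity C = ρ c_p D = 998 × 4170 × 23.0 = 9.57×10^7 J m⁻² K⁻¹.
Required heat per unit area: Q = C ΔT = 9.57×10^7 × 14.4 = 1.38×10^9 J/m².
Flux F = Q / Δt = 1.38×10^9 / 6.65×10^6 s = 207 W/m².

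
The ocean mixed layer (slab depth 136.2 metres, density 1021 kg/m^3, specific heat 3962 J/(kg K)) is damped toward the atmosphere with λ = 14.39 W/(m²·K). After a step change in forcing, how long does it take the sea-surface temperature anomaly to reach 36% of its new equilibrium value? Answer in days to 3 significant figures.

198 days

Areal heat capacity C = ρ c_p D = 1021 × 3962 × 136.2 = 5.51×10^8 J/(m^2 K).
τ = C / λ = 5.51×10^8 / 14.39 = 3.83×10^7 s.
Fraction reached: 1 − e^(−t/τ) = 0.36 ⇒ t = −τ ln(1 − 0.36) = τ × 0.446.
t = 1.71×10^7 s = 198 days.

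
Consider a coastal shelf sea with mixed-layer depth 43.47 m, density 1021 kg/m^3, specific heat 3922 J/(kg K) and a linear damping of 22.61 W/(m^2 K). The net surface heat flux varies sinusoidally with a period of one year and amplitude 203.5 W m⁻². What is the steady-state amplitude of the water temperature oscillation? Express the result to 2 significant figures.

Areal heat capacity C = ρ c_p D = 1021 × 3922 × 43.47 = 1.74×10^8 J/(m^2 K).
Angular frequency ω = 2π / T = 2π / 3.15×10^7 s = 1.99×10^-7 s⁻¹.
√((Cω)² + λ²) = √((34.7)² + 22.61²) = 41.4 W/(m²·K).
Amplitude A = F₀ / √((Cω)²+λ²) = 203.5 / 41.4 = 4.92 K.

4.9 K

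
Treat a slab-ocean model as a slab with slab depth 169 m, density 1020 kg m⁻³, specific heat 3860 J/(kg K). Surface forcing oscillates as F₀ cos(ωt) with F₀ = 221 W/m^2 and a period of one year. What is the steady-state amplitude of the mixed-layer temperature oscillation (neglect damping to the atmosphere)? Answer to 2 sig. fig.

Areal heat capacity C = ρ c_p D = 1020 × 3860 × 169 = 6.65×10^8 J m⁻² K⁻¹.
Angular frequency ω = 2π / T = 2π / 3.15×10^7 s = 1.99×10^-7 s⁻¹.
Cω = 6.65×10^8 × 1.99×10^-7 = 133 W/(m²·K).
Amplitude A = F₀ / (Cω) = 221 / 133 = 1.67 K.

1.7 K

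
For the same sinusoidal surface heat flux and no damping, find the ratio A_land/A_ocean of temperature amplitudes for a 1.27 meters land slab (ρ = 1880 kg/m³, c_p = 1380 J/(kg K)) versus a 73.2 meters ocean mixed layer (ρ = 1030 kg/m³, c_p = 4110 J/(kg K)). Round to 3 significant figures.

C_ocean = 1030 × 4110 × 73.2 = 3.10×10^8 J/(m²·K).
C_land = 1880 × 1380 × 1.27 = 3.29×10^6 J/(m²·K).
Undamped amplitude ∝ 1/C, so A_land/A_ocean = C_ocean/C_land = 94.0.

94.0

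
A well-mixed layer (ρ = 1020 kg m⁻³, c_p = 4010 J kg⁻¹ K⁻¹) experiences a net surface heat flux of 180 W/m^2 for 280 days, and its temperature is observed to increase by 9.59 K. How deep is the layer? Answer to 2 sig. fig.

110 m

Heat input Q = F Δt = 180 × 2.42×10^7 s = 4.35×10^9 J/m².
Required areal heat capacity C = Q / ΔT = 4.54×10^8 J/(m²·K).
Depth D = C / (ρ c_p) = 4.54×10^8 / (1020 × 4010) = 111 m.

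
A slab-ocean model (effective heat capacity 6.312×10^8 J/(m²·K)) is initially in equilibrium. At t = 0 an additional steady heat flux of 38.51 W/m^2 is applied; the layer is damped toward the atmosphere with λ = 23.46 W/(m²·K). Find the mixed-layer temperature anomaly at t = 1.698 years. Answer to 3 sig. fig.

Areal heat capacity C = 6.312×10^8 J/(m²·K) (given).
τ = C / λ = 6.31×10^8 / 23.46 = 2.69×10^7 s.
Equilibrium anomaly ΔT_eq = F / λ = 38.51 / 23.46 = 1.64 K.
t = 1.698 years = 5.36×10^7 s, so t/τ = 1.99.
ΔT(t) = ΔT_eq (1 − e^(−t/τ)) = 1.64 × (1 − e^−1.99) = 1.42 K.

1.42 K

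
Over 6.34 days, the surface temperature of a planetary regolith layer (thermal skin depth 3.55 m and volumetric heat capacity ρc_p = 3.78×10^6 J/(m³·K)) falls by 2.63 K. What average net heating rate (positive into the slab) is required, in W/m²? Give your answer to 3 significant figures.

-64.4

Areal heat capacity C = ρc_p × D = 3.78×10^6 × 3.55 = 1.34×10^7 J/(m^2 K).
Required heat per unit area: Q = C ΔT = 1.34×10^7 × -2.63 = -3.53×10^7 J/m².
Flux F = Q / Δt = -3.53×10^7 / 5.48×10^5 s = -64.4 W/m².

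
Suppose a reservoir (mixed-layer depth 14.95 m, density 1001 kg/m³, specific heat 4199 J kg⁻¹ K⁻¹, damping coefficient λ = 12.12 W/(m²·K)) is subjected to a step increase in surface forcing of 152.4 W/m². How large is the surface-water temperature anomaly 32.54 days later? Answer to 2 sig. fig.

5.3 K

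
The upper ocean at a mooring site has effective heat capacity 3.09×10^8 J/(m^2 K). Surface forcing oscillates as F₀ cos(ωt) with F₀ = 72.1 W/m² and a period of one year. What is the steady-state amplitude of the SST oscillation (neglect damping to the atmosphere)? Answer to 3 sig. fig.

1.17 K

Areal heat capacity C = 3.09×10^8 J/(m^2 K) (given).
Angular frequency ω = 2π / T = 2π / 3.15×10^7 s = 1.99×10^-7 s⁻¹.
Cω = 3.09×10^8 × 1.99×10^-7 = 61.6 W/(m²·K).
Amplitude A = F₀ / (Cω) = 72.1 / 61.6 = 1.17 K.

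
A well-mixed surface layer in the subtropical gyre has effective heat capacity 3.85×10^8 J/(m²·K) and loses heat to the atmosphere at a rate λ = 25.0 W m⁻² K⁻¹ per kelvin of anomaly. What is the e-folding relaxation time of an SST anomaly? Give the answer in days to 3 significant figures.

178 days

Areal heat capacity C = 3.85×10^8 J/(m²·K) (given).
Relaxation time τ = C / λ = 3.85×10^8 / 25.0 = 1.54×10^7 s.
In days: 1.54×10^7 s / (86400 s/day) = 178 days.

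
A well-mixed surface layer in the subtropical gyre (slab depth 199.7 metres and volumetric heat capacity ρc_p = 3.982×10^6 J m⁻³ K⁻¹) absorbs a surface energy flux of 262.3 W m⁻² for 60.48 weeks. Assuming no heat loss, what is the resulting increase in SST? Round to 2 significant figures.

12 K

Areal heat capacity C = ρc_p × D = 3.982×10^6 × 199.7 = 7.95×10^8 J/(m²·K).
Net heat input Q = F Δt = 262.3 × (60.48 weeks × 6.048×10^5 s/week) = 9.59×10^9 J/m².
ΔT = Q / C = 9.59×10^9 / 7.95×10^8 = 12.1 K.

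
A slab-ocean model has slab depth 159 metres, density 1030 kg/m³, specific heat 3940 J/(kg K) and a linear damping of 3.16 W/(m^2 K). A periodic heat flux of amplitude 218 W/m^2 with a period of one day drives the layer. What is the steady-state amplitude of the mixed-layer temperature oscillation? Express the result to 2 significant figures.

Areal heat capacity C = ρ c_p D = 1030 × 3940 × 159 = 6.45×10^8 J/(m²·K).
Angular frequency ω = 2π / T = 2π / 86400 s = 7.27×10^-5 s⁻¹.
√((Cω)² + λ²) = √((46900)² + 3.16²) = 46900 W/(m²·K).
Amplitude A = F₀ / √((Cω)²+λ²) = 218 / 46900 = 0.00465 K.

0.0046 K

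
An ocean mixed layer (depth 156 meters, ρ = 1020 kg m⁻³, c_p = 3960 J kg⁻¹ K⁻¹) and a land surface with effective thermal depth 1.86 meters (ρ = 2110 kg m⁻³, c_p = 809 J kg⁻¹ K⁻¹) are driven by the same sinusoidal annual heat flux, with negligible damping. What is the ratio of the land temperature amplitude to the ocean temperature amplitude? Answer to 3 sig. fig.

198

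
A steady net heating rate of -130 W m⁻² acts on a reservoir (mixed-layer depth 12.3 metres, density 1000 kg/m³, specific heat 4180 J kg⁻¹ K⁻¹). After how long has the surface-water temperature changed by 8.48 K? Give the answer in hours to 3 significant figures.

Areal heat capacity C = ρ c_p D = 1000 × 4180 × 12.3 = 5.14×10^7 J/(m²·K).
Time required: Δt = C ΔT / F = 5.14×10^7 × -8.48 / -130 = 3.35×10^6 s.
In hours: 3.35×10^6 s / (3600 s/hour) = 932 hours.

932 hours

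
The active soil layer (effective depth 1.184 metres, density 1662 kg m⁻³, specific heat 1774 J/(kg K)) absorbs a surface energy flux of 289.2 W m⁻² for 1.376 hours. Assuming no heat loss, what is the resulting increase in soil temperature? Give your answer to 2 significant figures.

0.41 K

Areal heat capacity C = ρ c_p D = 1662 × 1774 × 1.184 = 3.49×10^6 J/(m²·K).
Net heat input Q = F Δt = 289.2 × (1.376 hours × 3600 s/hour) = 1.43×10^6 J/m².
ΔT = Q / C = 1.43×10^6 / 3.49×10^6 = 0.410 K.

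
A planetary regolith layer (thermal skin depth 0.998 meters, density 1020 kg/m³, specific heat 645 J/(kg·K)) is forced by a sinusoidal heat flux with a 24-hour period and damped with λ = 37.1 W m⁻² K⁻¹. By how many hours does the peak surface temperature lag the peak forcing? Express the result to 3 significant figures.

3.48 hours

Areal heat capacity C = ρ c_p D = 1020 × 645 × 0.998 = 6.57×10^5 J m⁻² K⁻¹.
ω = 2π / 86400 s = 7.27×10^-5 s⁻¹.
Phase lag φ = arctan(Cω/λ) = arctan(47.7/37.1) = 0.910 rad.
Time lag = φ / ω = 0.910 / 7.27×10^-5 = 12500 s = 3.48 hours.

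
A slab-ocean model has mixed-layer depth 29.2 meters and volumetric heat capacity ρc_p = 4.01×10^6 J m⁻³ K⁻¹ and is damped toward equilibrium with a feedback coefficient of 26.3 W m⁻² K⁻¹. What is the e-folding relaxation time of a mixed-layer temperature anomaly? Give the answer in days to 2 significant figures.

52 days

Areal heat capacity C = ρc_p × D = 4.01×10^6 × 29.2 = 1.17×10^8 J m⁻² K⁻¹.
Relaxation time τ = C / λ = 1.17×10^8 / 26.3 = 4.45×10^6 s.
In days: 4.45×10^6 s / (86400 s/day) = 51.5 days.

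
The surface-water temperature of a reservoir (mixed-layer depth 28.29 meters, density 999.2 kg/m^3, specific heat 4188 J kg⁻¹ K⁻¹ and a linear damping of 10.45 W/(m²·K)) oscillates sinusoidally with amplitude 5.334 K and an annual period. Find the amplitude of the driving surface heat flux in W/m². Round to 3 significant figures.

Areal heat capacity C = ρ c_p D = 999.2 × 4188 × 28.29 = 1.18×10^8 J/(m^2 K).
ω = 2π / 3.15×10^7 s = 1.99×10^-7 s⁻¹.
√((Cω)² + λ²) = √((23.6)² + 10.45²) = 25.8 W/(m²·K).
F₀ = A × √((Cω)²+λ²) = 5.334 × 25.8 = 138 W/m².

138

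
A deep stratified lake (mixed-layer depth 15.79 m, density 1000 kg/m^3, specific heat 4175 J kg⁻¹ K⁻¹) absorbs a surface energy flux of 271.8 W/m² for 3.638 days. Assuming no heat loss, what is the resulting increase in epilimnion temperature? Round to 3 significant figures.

Areal heat capacity C = ρ c_p D = 1000 × 4175 × 15.79 = 6.59×10^7 J/(m^2 K).
Net heat input Q = F Δt = 271.8 × (3.638 days × 86400 s/day) = 8.54×10^7 J/m².
ΔT = Q / C = 8.54×10^7 / 6.59×10^7 = 1.30 K.

1.30 K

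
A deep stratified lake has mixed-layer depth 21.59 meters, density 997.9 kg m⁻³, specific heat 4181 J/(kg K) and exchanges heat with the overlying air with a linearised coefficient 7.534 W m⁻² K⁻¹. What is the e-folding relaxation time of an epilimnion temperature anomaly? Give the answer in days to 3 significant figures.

Areal heat capacity C = ρ c_p D = 997.9 × 4181 × 21.59 = 9.01×10^7 J/(m^2 K).
Relaxation time τ = C / λ = 9.01×10^7 / 7.534 = 1.20×10^7 s.
In days: 1.20×10^7 s / (86400 s/day) = 138 days.

138 days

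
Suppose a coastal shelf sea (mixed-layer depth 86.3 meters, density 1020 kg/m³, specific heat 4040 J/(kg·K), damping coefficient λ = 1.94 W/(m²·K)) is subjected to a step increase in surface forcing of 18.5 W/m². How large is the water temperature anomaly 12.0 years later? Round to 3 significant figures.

8.33 K

Areal heat capacity C = ρ c_p D = 1020 × 4040 × 86.3 = 3.56×10^8 J/(m^2 K).
τ = C / λ = 3.56×10^8 / 1.94 = 1.83×10^8 s.
Equilibrium anomaly ΔT_eq = F / λ = 18.5 / 1.94 = 9.54 K.
t = 12.0 years = 3.79×10^8 s, so t/τ = 2.07.
ΔT(t) = ΔT_eq (1 − e^(−t/τ)) = 9.54 × (1 − e^−2.07) = 8.33 K.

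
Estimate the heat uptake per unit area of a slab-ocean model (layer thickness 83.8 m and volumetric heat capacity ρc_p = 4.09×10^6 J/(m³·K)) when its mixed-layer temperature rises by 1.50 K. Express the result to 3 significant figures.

Areal heat capacity C = ρc_p × D = 4.09×10^6 × 83.8 = 3.43×10^8 J/(m^2 K).
ΔQ = C ΔT = 3.43×10^8 × 1.50 = 5.14×10^8 J/m².

5.14×10^8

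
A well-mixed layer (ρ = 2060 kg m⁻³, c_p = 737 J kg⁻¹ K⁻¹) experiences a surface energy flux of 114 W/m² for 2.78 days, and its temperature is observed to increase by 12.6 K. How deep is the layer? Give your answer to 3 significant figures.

1.43 m

Heat input Q = F Δt = 114 × 2.40×10^5 s = 2.74×10^7 J/m².
Required areal heat capacity C = Q / ΔT = 2.17×10^6 J/(m²·K).
Depth D = C / (ρ c_p) = 2.17×10^6 / (2060 × 737) = 1.43 m.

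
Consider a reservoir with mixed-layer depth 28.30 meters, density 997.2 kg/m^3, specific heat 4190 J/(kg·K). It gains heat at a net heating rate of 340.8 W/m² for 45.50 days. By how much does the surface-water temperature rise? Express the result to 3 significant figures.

Areal heat capacity C = ρ c_p D = 997.2 × 4190 × 28.30 = 1.18×10^8 J/(m²·K).
Net heat input Q = F Δt = 340.8 × (45.50 days × 86400 s/day) = 1.34×10^9 J/m².
ΔT = Q / C = 1.34×10^9 / 1.18×10^8 = 11.3 K.

11.3 K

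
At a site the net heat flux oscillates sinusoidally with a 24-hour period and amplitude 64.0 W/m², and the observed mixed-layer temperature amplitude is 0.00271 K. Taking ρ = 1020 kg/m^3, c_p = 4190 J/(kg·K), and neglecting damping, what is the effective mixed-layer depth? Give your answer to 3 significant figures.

76.0 m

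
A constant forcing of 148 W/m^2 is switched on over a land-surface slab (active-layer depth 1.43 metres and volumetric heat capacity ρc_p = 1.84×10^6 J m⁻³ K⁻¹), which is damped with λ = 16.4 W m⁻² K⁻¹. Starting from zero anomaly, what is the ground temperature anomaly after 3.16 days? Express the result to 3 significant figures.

Areal heat capacity C = ρc_p × D = 1.84×10^6 × 1.43 = 2.63×10^6 J/(m^2 K).
τ = C / λ = 2.63×10^6 / 16.4 = 1.60×10^5 s.
Equilibrium anomaly ΔT_eq = F / λ = 148 / 16.4 = 9.02 K.
t = 3.16 days = 2.73×10^5 s, so t/τ = 1.70.
ΔT(t) = ΔT_eq (1 − e^(−t/τ)) = 9.02 × (1 − e^−1.70) = 7.38 K.

7.38 K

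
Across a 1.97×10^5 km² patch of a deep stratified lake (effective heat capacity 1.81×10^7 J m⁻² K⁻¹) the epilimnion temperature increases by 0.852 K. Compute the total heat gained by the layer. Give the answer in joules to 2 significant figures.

Areal heat capacity C = 1.81×10^7 J m⁻² K⁻¹ (given).
Heat per unit area: q = C ΔT = 1.81×10^7 × 0.852 = 1.54×10^7 J/m².
Total heat: Q = q × A = 1.54×10^7 × (1.97×10^5 × 10⁶ m²) = 3.04×10^18 J.

3.0×10^18 J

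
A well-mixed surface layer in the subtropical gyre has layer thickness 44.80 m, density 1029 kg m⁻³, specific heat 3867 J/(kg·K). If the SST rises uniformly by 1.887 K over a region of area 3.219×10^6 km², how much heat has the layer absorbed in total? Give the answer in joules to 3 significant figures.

1.08×10^21 J

Areal heat capacity C = ρ c_p D = 1029 × 3867 × 44.80 = 1.78×10^8 J m⁻² K⁻¹.
Heat per unit area: q = C ΔT = 1.78×10^8 × 1.887 = 3.36×10^8 J/m².
Total heat: Q = q × A = 3.36×10^8 × (3.219×10^6 × 10⁶ m²) = 1.08×10^21 J.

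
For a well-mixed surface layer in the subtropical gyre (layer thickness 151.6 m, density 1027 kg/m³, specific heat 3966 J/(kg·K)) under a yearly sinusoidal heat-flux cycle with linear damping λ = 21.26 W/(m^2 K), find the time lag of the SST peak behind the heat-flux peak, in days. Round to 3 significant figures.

Areal heat capacity C = ρ c_p D = 1027 × 3966 × 151.6 = 6.17×10^8 J/(m^2 K).
ω = 2π / 3.15×10^7 s = 1.99×10^-7 s⁻¹.
Phase lag φ = arctan(Cω/λ) = arctan(123/21.26) = 1.40 rad.
Time lag = φ / ω = 1.40 / 1.99×10^-7 = 7.03×10^6 s = 81.3 days.

81.3 days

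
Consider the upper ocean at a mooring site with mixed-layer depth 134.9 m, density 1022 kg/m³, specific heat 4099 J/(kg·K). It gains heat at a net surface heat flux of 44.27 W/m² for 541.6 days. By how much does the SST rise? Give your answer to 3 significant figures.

3.67 K

Areal heat capacity C = ρ c_p D = 1022 × 4099 × 134.9 = 5.65×10^8 J/(m^2 K).
Net heat input Q = F Δt = 44.27 × (541.6 days × 86400 s/day) = 2.07×10^9 J/m².
ΔT = Q / C = 2.07×10^9 / 5.65×10^8 = 3.67 K.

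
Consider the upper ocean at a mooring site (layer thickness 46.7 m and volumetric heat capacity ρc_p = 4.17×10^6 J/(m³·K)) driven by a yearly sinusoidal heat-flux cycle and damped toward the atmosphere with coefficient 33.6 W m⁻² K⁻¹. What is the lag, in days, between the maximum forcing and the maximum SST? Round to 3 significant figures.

Areal heat capacity C = ρc_p × D = 4.17×10^6 × 46.7 = 1.95×10^8 J/(m²·K).
ω = 2π / 3.15×10^7 s = 1.99×10^-7 s⁻¹.
Phase lag φ = arctan(Cω/λ) = arctan(38.8/33.6) = 0.857 rad.
Time lag = φ / ω = 0.857 / 1.99×10^-7 = 4.30×10^6 s = 49.8 days.

49.8 days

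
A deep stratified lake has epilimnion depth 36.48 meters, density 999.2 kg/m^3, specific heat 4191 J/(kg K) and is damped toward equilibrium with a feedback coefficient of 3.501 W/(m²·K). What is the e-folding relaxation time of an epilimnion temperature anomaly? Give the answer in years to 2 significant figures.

1.4 years

Areal heat capacity C = ρ c_p D = 999.2 × 4191 × 36.48 = 1.53×10^8 J m⁻² K⁻¹.
Relaxation time τ = C / λ = 1.53×10^8 / 3.501 = 4.36×10^7 s.
In years: 4.36×10^7 s / (3.156×10^7 s/year) = 1.38 years.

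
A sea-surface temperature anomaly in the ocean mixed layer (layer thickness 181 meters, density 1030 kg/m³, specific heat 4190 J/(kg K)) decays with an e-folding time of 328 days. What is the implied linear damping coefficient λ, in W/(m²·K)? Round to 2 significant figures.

28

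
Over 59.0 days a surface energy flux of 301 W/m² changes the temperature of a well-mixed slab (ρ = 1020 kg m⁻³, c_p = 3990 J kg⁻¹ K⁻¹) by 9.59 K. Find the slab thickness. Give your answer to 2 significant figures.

Heat input Q = F Δt = 301 × 5.10×10^6 s = 1.53×10^9 J/m².
Required areal heat capacity C = Q / ΔT = 1.60×10^8 J/(m²·K).
Depth D = C / (ρ c_p) = 1.60×10^8 / (1020 × 3990) = 39.3 m.

39 m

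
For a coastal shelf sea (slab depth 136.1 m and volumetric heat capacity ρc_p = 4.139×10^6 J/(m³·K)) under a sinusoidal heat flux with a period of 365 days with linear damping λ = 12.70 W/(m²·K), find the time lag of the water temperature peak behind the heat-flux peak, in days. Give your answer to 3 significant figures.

84.7 days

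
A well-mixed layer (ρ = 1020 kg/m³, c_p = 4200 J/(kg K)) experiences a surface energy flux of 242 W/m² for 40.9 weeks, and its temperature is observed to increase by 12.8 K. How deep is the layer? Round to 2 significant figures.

110 m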